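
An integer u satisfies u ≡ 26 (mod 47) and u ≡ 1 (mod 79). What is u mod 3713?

1107

47⁻¹ mod 79: 47×37 ≡ 1 (mod 79), so 47⁻¹ ≡ 37.
u = 26 + 47×((1 − 26)×37 mod 79) = 26 + 47×23 = 1107.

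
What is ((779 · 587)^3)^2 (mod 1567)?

779 · 587 = 457273 ≡ 1276 (mod 1567)
(1276)^3 ≡ 471 (mod 1567)
(471)^2 ≡ 894 (mod 1567)

894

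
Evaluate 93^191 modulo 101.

53

93^1 ≡ 93 (mod 101)
93^2 ≡ 93^2 = 8649 ≡ 64 (mod 101)
93^4 ≡ 64^2 = 4096 ≡ 56 (mod 101)
93^8 ≡ 56^2 = 3136 ≡ 5 (mod 101)
93^16 ≡ 5^2 = 25 (mod 101)
93^32 ≡ 25^2 = 625 ≡ 19 (mod 101)
93^64 ≡ 19^2 = 361 ≡ 58 (mod 101)
93^128 ≡ 58^2 = 3364 ≡ 31 (mod 101)
93^191 = 93^128 × 93^32 × 93^16 × 93^8 × 93^4 × 93^2 × 93^1 ≡ 31 × 19 × 25 × 5 × 56 × 64 × 93 (mod 101).
Accumulate the product:
31 × 19 = 589 ≡ 84
84 × 25 = 2100 ≡ 80
80 × 5 = 400 ≡ 97
97 × 56 = 5432 ≡ 79
79 × 64 = 5056 ≡ 6
6 × 93 = 558 ≡ 53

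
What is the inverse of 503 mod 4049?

Apply the Euclidean algorithm and back-substitute:
4049 = 8*503 + 25
503 = 20*25 + 3
25 = 8*3 + 1
3 = 3*1 + 0
gcd(503, 4049) = 1, so the inverse exists.
Back-substitute for 1:
1 = 1*25 − 8*3
  = −8*503 + 161*25
  = 161*4049 − 1296*503
So 503⁻¹ ≡ −1296 ≡ 2753 (mod 4049).

2753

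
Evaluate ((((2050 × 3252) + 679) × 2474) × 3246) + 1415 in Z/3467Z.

874

2050 × 3252 = 6666600 ≡ 3026 (mod 3467)
3026 + 679 = 3705 ≡ 238 (mod 3467)
238 × 2474 = 588812 ≡ 2889 (mod 3467)
2889 × 3246 = 9377694 ≡ 2926 (mod 3467)
2926 + 1415 = 4341 ≡ 874 (mod 3467)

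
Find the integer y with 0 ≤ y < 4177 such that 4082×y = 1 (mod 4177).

2770

4177 = 1×4082 + 95
4082 = 42×95 + 92
95 = 1×92 + 3
92 = 30×3 + 2
3 = 1×2 + 1
2 = 2×1 + 0
gcd(4082, 4177) = 1, so the inverse exists.
Bézout: 1 = 1375×4177 − 1407×4082.
So 4082⁻¹ ≡ −1407 ≡ 2770 (mod 4177).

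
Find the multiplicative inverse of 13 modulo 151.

Apply the Euclidean algorithm and back-substitute:
151 = 11·13 + 8
13 = 1·8 + 5
8 = 1·5 + 3
5 = 1·3 + 2
3 = 1·2 + 1
2 = 2·1 + 0
gcd(13, 151) = 1, so the inverse exists.
Bézout: 1 = 5·151 − 58·13.
So 13⁻¹ ≡ −58 ≡ 93 (mod 151).

93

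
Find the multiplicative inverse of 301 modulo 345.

By the extended Euclidean algorithm:
345 = 1×301 + 44
301 = 6×44 + 37
44 = 1×37 + 7
37 = 5×7 + 2
7 = 3×2 + 1
2 = 2×1 + 0
gcd(301, 345) = 1, so the inverse exists.
Back-substitute for 1:
1 = 1×7 − 3×2
  = −3×37 + 16×7
  = 16×44 − 19×37
  = −19×301 + 130×44
  = 130×345 − 149×301
So 301⁻¹ ≡ −149 ≡ 196 (mod 345).

196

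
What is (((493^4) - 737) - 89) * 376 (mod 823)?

248

(493)^4 ≡ 564 (mod 823)
564 - 737 = -173 ≡ 650 (mod 823)
650 - 89 = 561
561 * 376 = 210936 ≡ 248 (mod 823)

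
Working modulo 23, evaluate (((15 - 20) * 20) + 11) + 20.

15 - 20 = -5 ≡ 18 (mod 23)
18 * 20 = 360 ≡ 15 (mod 23)
15 + 11 = 26 ≡ 3 (mod 23)
3 + 20 = 23 ≡ 0 (mod 23)

0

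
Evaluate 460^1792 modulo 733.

568

1792 in binary is 11100000000, i.e. 1792 = 1024 + 512 + 256.
460^1 ≡ 460 (mod 733)
460^2 ≡ 460^2 = 211600 ≡ 496 (mod 733)
460^4 ≡ 496^2 = 246016 ≡ 461 (mod 733)
460^8 ≡ 461^2 = 212521 ≡ 684 (mod 733)
460^16 ≡ 684^2 = 467856 ≡ 202 (mod 733)
460^32 ≡ 202^2 = 40804 ≡ 489 (mod 733)
460^64 ≡ 489^2 = 239121 ≡ 163 (mod 733)
460^128 ≡ 163^2 = 26569 ≡ 181 (mod 733)
460^256 ≡ 181^2 = 32761 ≡ 509 (mod 733)
460^512 ≡ 509^2 = 259081 ≡ 332 (mod 733)
460^1024 ≡ 332^2 = 110224 ≡ 274 (mod 733)
460^1792 = 460^1024 * 460^512 * 460^256 ≡ 274 * 332 * 509 (mod 733).
Accumulate the product:
274 * 332 = 90968 ≡ 76
76 * 509 = 38684 ≡ 568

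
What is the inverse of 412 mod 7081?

1839

Apply the Euclidean algorithm and back-substitute:
7081 = 17·412 + 77
412 = 5·77 + 27
77 = 2·27 + 23
27 = 1·23 + 4
23 = 5·4 + 3
4 = 1·3 + 1
3 = 3·1 + 0
gcd(412, 7081) = 1, so the inverse exists.
Bézout: 1 = −107·7081 + 1839·412.
So 412⁻¹ ≡ 1839 (mod 7081).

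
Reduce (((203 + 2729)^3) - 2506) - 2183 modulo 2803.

203 + 2729 = 2932 ≡ 129 (mod 2803)
(129)^3 ≡ 2394 (mod 2803)
2394 - 2506 = -112 ≡ 2691 (mod 2803)
2691 - 2183 = 508

508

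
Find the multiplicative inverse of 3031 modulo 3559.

2312

3559 = 1×3031 + 528
3031 = 5×528 + 391
528 = 1×391 + 137
391 = 2×137 + 117
137 = 1×117 + 20
117 = 5×20 + 17
20 = 1×17 + 3
17 = 5×3 + 2
3 = 1×2 + 1
2 = 2×1 + 0
gcd(3031, 3559) = 1, so the inverse exists.
Bézout: 1 = 1062×3559 − 1247×3031.
So 3031⁻¹ ≡ −1247 ≡ 2312 (mod 3559).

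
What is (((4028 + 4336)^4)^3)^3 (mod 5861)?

3969

4028 + 4336 = 8364 ≡ 2503 (mod 5861)
(2503)^4 ≡ 1753 (mod 5861)
(1753)^3 ≡ 4874 (mod 5861)
(4874)^3 ≡ 3969 (mod 5861)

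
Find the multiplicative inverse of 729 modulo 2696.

625

2696 = 3×729 + 509
729 = 1×509 + 220
509 = 2×220 + 69
220 = 3×69 + 13
69 = 5×13 + 4
13 = 3×4 + 1
4 = 4×1 + 0
gcd(729, 2696) = 1, so the inverse exists.
Bézout: 1 = −169×2696 + 625×729.
So 729⁻¹ ≡ 625 (mod 2696).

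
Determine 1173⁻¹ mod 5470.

457

5470 = 4·1173 + 778
1173 = 1·778 + 395
778 = 1·395 + 383
395 = 1·383 + 12
383 = 31·12 + 11
12 = 1·11 + 1
11 = 11·1 + 0
gcd(1173, 5470) = 1, so the inverse exists.
Bézout: 1 = −98·5470 + 457·1173.
So 1173⁻¹ ≡ 457 (mod 5470).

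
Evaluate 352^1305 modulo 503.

112

By square-and-multiply:
1305 in binary is 10100011001, i.e. 1305 = 1024 + 256 + 16 + 8 + 1.
352^1 ≡ 352 (mod 503)
352^2 ≡ 352^2 = 123904 ≡ 166 (mod 503)
352^4 ≡ 166^2 = 27556 ≡ 394 (mod 503)
352^8 ≡ 394^2 = 155236 ≡ 312 (mod 503)
352^16 ≡ 312^2 = 97344 ≡ 265 (mod 503)
352^32 ≡ 265^2 = 70225 ≡ 308 (mod 503)
352^64 ≡ 308^2 = 94864 ≡ 300 (mod 503)
352^128 ≡ 300^2 = 90000 ≡ 466 (mod 503)
352^256 ≡ 466^2 = 217156 ≡ 363 (mod 503)
352^512 ≡ 363^2 = 131769 ≡ 486 (mod 503)
352^1024 ≡ 486^2 = 236196 ≡ 289 (mod 503)
352^1305 = 352^1024 × 352^256 × 352^16 × 352^8 × 352^1 ≡ 289 × 363 × 265 × 312 × 352 (mod 503).
Accumulate the product:
289 × 363 = 104907 ≡ 283
283 × 265 = 74995 ≡ 48
48 × 312 = 14976 ≡ 389
389 × 352 = 136928 ≡ 112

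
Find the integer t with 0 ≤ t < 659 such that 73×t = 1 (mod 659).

Apply the Euclidean algorithm and back-substitute:
659 = 9*73 + 2
73 = 36*2 + 1
2 = 2*1 + 0
gcd(73, 659) = 1, so the inverse exists.
Bézout: 1 = −36*659 + 325*73.
So 73⁻¹ ≡ 325 (mod 659).

325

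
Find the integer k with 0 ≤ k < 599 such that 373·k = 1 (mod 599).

326

599 = 1·373 + 226
373 = 1·226 + 147
226 = 1·147 + 79
147 = 1·79 + 68
79 = 1·68 + 11
68 = 6·11 + 2
11 = 5·2 + 1
2 = 2·1 + 0
gcd(373, 599) = 1, so the inverse exists.
Back-substitute for 1:
1 = 1·11 − 5·2
  = −5·68 + 31·11
  = 31·79 − 36·68
  = −36·147 + 67·79
  = 67·226 − 103·147
  = −103·373 + 170·226
  = 170·599 − 273·373
So 373⁻¹ ≡ −273 ≡ 326 (mod 599).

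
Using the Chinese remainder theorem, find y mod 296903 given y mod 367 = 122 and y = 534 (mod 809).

237571

367⁻¹ mod 809: 367*302 ≡ 1 (mod 809), so 367⁻¹ ≡ 302.
y = 122 + 367*((534 − 122)*302 mod 809) = 122 + 367*647 = 237571.
Check: 237571 mod 367 = 122, 237571 mod 809 = 534. ✓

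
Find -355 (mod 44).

-355 = -9*44 + 41, so -355 ≡ 41 (mod 44).

41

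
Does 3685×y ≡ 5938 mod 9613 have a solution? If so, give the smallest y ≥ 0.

gcd(3685, 9613) = 1, so a unique solution mod 9613 exists.
3685⁻¹ ≡ 60 (mod 9613).
y ≡ 60×5938 ≡ 599 (mod 9613).

599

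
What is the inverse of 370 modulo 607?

356

By the extended Euclidean algorithm:
607 = 1·370 + 237
370 = 1·237 + 133
237 = 1·133 + 104
133 = 1·104 + 29
104 = 3·29 + 17
29 = 1·17 + 12
17 = 1·12 + 5
12 = 2·5 + 2
5 = 2·2 + 1
2 = 2·1 + 0
gcd(370, 607) = 1, so the inverse exists.
Back-substitute for 1:
1 = 1·5 − 2·2
  = −2·12 + 5·5
  = 5·17 − 7·12
  = −7·29 + 12·17
  = 12·104 − 43·29
  = −43·133 + 55·104
  = 55·237 − 98·133
  = −98·370 + 153·237
  = 153·607 − 251·370
So 370⁻¹ ≡ −251 ≡ 356 (mod 607).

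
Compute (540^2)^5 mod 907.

85

(540)^2 ≡ 453 (mod 907)
(453)^5 ≡ 85 (mod 907)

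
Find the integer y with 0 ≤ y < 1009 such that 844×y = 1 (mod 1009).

1009 = 1×844 + 165
844 = 5×165 + 19
165 = 8×19 + 13
19 = 1×13 + 6
13 = 2×6 + 1
6 = 6×1 + 0
gcd(844, 1009) = 1, so the inverse exists.
Bézout: 1 = 133×1009 − 159×844.
So 844⁻¹ ≡ −159 ≡ 850 (mod 1009).

850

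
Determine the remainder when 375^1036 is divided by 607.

459

Compute successive squares:
1036 in binary is 10000001100, i.e. 1036 = 1024 + 8 + 4.
375^1 ≡ 375 (mod 607)
375^2 ≡ 375^2 = 140625 ≡ 408 (mod 607)
375^4 ≡ 408^2 = 166464 ≡ 146 (mod 607)
375^8 ≡ 146^2 = 21316 ≡ 71 (mod 607)
375^16 ≡ 71^2 = 5041 ≡ 185 (mod 607)
375^32 ≡ 185^2 = 34225 ≡ 233 (mod 607)
375^64 ≡ 233^2 = 54289 ≡ 266 (mod 607)
375^128 ≡ 266^2 = 70756 ≡ 344 (mod 607)
375^256 ≡ 344^2 = 118336 ≡ 578 (mod 607)
375^512 ≡ 578^2 = 334084 ≡ 234 (mod 607)
375^1024 ≡ 234^2 = 54756 ≡ 126 (mod 607)
375^1036 = 375^1024 · 375^8 · 375^4 ≡ 126 · 71 · 146 (mod 607).
Accumulate the product:
126 · 71 = 8946 ≡ 448
448 · 146 = 65408 ≡ 459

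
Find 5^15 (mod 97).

46

5^1 ≡ 5 (mod 97)
5^2 ≡ 5^2 = 25 (mod 97)
5^4 ≡ 25^2 = 625 ≡ 43 (mod 97)
5^8 ≡ 43^2 = 1849 ≡ 6 (mod 97)
5^15 = 5^8 * 5^4 * 5^2 * 5^1 ≡ 6 * 43 * 25 * 5 (mod 97).
Accumulate the product:
6 * 43 = 258 ≡ 64
64 * 25 = 1600 ≡ 48
48 * 5 = 240 ≡ 46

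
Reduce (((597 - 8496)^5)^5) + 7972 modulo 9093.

597 - 8496 = -7899 ≡ 1194 (mod 9093)
(1194)^5 ≡ 6162 (mod 9093)
(6162)^5 ≡ 6591 (mod 9093)
6591 + 7972 = 14563 ≡ 5470 (mod 9093)

5470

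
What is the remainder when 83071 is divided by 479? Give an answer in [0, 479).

204

83071 = 173×479 + 204, so 83071 ≡ 204 (mod 479).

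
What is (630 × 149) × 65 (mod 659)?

528

630 × 149 = 93870 ≡ 292 (mod 659)
292 × 65 = 18980 ≡ 528 (mod 659)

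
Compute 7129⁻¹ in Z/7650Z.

6769

7650 = 1*7129 + 521
7129 = 13*521 + 356
521 = 1*356 + 165
356 = 2*165 + 26
165 = 6*26 + 9
26 = 2*9 + 8
9 = 1*8 + 1
8 = 8*1 + 0
gcd(7129, 7650) = 1, so the inverse exists.
Bézout: 1 = 821*7650 − 881*7129.
So 7129⁻¹ ≡ −881 ≡ 6769 (mod 7650).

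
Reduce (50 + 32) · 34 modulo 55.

50 + 32 = 82 ≡ 27 (mod 55)
27 · 34 = 918 ≡ 38 (mod 55)

38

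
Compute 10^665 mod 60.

10^1 ≡ 10 (mod 60)
10^2 ≡ 10^2 = 100 ≡ 40 (mod 60)
10^4 ≡ 40^2 = 1600 ≡ 40 (mod 60)
10^8 ≡ 40^2 = 1600 ≡ 40 (mod 60)
10^16 ≡ 40^2 = 1600 ≡ 40 (mod 60)
10^32 ≡ 40^2 = 1600 ≡ 40 (mod 60)
10^64 ≡ 40^2 = 1600 ≡ 40 (mod 60)
10^128 ≡ 40^2 = 1600 ≡ 40 (mod 60)
10^256 ≡ 40^2 = 1600 ≡ 40 (mod 60)
10^512 ≡ 40^2 = 1600 ≡ 40 (mod 60)
10^665 = 10^512 · 10^128 · 10^16 · 10^8 · 10^1 ≡ 40 · 40 · 40 · 40 · 10 (mod 60).
Accumulate the product:
40 · 40 = 1600 ≡ 40
40 · 40 = 1600 ≡ 40
40 · 40 = 1600 ≡ 40
40 · 10 = 400 ≡ 40

40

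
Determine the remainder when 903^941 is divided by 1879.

77

By square-and-multiply:
941 in binary is 1110101101, i.e. 941 = 512 + 256 + 128 + 32 + 8 + 4 + 1.
903^1 ≡ 903 (mod 1879)
903^2 ≡ 903^2 = 815409 ≡ 1802 (mod 1879)
903^4 ≡ 1802^2 = 3247204 ≡ 292 (mod 1879)
903^8 ≡ 292^2 = 85264 ≡ 709 (mod 1879)
903^16 ≡ 709^2 = 502681 ≡ 988 (mod 1879)
903^32 ≡ 988^2 = 976144 ≡ 943 (mod 1879)
903^64 ≡ 943^2 = 889249 ≡ 482 (mod 1879)
903^128 ≡ 482^2 = 232324 ≡ 1207 (mod 1879)
903^256 ≡ 1207^2 = 1456849 ≡ 624 (mod 1879)
903^512 ≡ 624^2 = 389376 ≡ 423 (mod 1879)
903^941 = 903^512 × 903^256 × 903^128 × 903^32 × 903^8 × 903^4 × 903^1 ≡ 423 × 624 × 1207 × 943 × 709 × 292 × 903 (mod 1879).
Accumulate the product:
423 × 624 = 263952 ≡ 892
892 × 1207 = 1076644 ≡ 1856
1856 × 943 = 1750208 ≡ 859
859 × 709 = 609031 ≡ 235
235 × 292 = 68620 ≡ 976
976 × 903 = 881328 ≡ 77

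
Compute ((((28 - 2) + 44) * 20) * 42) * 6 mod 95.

28 - 2 = 26
26 + 44 = 70
70 * 20 = 1400 ≡ 70 (mod 95)
70 * 42 = 2940 ≡ 90 (mod 95)
90 * 6 = 540 ≡ 65 (mod 95)

65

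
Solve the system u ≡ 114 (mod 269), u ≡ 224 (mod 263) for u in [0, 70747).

269⁻¹ mod 263: 269*44 ≡ 1 (mod 263), so 269⁻¹ ≡ 44.
u = 114 + 269*((224 − 114)*44 mod 263) = 114 + 269*106 = 28628.
Check: 28628 mod 269 = 114, 28628 mod 263 = 224. ✓

28628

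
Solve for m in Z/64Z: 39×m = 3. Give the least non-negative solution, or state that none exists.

5

gcd(39, 64) = 1, so a unique solution mod 64 exists.
39⁻¹ ≡ 23 (mod 64).
m ≡ 23×3 ≡ 5 (mod 64).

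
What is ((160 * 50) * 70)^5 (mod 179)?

160 * 50 = 8000 ≡ 124 (mod 179)
124 * 70 = 8680 ≡ 88 (mod 179)
(88)^5 ≡ 177 (mod 179)

177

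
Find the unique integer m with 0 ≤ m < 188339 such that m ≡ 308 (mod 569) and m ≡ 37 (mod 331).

176129

569⁻¹ mod 331: 569×121 ≡ 1 (mod 331), so 569⁻¹ ≡ 121.
m = 308 + 569×((37 − 308)×121 mod 331) = 308 + 569×309 = 176129.
Check: 176129 mod 569 = 308, 176129 mod 331 = 37. ✓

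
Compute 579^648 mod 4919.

1849

By square-and-multiply:
648 in binary is 1010001000, i.e. 648 = 512 + 128 + 8.
579^1 ≡ 579 (mod 4919)
579^2 ≡ 579^2 = 335241 ≡ 749 (mod 4919)
579^4 ≡ 749^2 = 561001 ≡ 235 (mod 4919)
579^8 ≡ 235^2 = 55225 ≡ 1116 (mod 4919)
579^16 ≡ 1116^2 = 1245456 ≡ 949 (mod 4919)
579^32 ≡ 949^2 = 900601 ≡ 424 (mod 4919)
579^64 ≡ 424^2 = 179776 ≡ 2692 (mod 4919)
579^128 ≡ 2692^2 = 7246864 ≡ 1177 (mod 4919)
579^256 ≡ 1177^2 = 1385329 ≡ 3090 (mod 4919)
579^512 ≡ 3090^2 = 9548100 ≡ 321 (mod 4919)
579^648 = 579^512 · 579^128 · 579^8 ≡ 321 · 1177 · 1116 (mod 4919).
Accumulate the product:
321 · 1177 = 377817 ≡ 3973
3973 · 1116 = 4433868 ≡ 1849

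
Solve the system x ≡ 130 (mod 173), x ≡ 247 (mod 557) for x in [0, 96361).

26426

173⁻¹ mod 557: 173*425 ≡ 1 (mod 557), so 173⁻¹ ≡ 425.
x = 130 + 173*((247 − 130)*425 mod 557) = 130 + 173*152 = 26426.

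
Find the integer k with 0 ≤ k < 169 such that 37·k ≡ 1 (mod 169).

Run the extended Euclidean algorithm:
169 = 4·37 + 21
37 = 1·21 + 16
21 = 1·16 + 5
16 = 3·5 + 1
5 = 5·1 + 0
gcd(37, 169) = 1, so the inverse exists.
Bézout: 1 = −7·169 + 32·37.
So 37⁻¹ ≡ 32 (mod 169).

32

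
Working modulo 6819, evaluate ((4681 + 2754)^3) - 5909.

4124

4681 + 2754 = 7435 ≡ 616 (mod 6819)
(616)^3 ≡ 3214 (mod 6819)
3214 - 5909 = -2695 ≡ 4124 (mod 6819)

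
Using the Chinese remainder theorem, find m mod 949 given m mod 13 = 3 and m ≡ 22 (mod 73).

679

13⁻¹ mod 73: 13*45 ≡ 1 (mod 73), so 13⁻¹ ≡ 45.
m = 3 + 13*((22 − 3)*45 mod 73) = 3 + 13*52 = 679.
Check: 679 mod 13 = 3, 679 mod 73 = 22. ✓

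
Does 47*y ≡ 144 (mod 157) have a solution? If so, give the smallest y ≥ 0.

130

gcd(47, 157) = 1, so a unique solution mod 157 exists.
47⁻¹ ≡ 147 (mod 157).
y ≡ 147*144 ≡ 130 (mod 157).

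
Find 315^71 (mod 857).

71 in binary is 1000111, i.e. 71 = 64 + 4 + 2 + 1.
315^1 ≡ 315 (mod 857)
315^2 ≡ 315^2 = 99225 ≡ 670 (mod 857)
315^4 ≡ 670^2 = 448900 ≡ 689 (mod 857)
315^8 ≡ 689^2 = 474721 ≡ 800 (mod 857)
315^16 ≡ 800^2 = 640000 ≡ 678 (mod 857)
315^32 ≡ 678^2 = 459684 ≡ 332 (mod 857)
315^64 ≡ 332^2 = 110224 ≡ 528 (mod 857)
315^71 = 315^64 * 315^4 * 315^2 * 315^1 ≡ 528 * 689 * 670 * 315 (mod 857).
Accumulate the product:
528 * 689 = 363792 ≡ 424
424 * 670 = 284080 ≡ 413
413 * 315 = 130095 ≡ 688

688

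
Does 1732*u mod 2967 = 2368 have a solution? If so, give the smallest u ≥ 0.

gcd(1732, 2967) = 1, so a unique solution mod 2967 exists.
1732⁻¹ ≡ 2770 (mod 2967).
u ≡ 2770*2368 ≡ 2290 (mod 2967).

2290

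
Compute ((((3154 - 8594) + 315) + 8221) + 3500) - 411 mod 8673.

3154 - 8594 = -5440 ≡ 3233 (mod 8673)
3233 + 315 = 3548
3548 + 8221 = 11769 ≡ 3096 (mod 8673)
3096 + 3500 = 6596
6596 - 411 = 6185

6185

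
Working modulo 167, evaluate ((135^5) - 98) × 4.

(135)^5 ≡ 43 (mod 167)
43 - 98 = -55 ≡ 112 (mod 167)
112 × 4 = 448 ≡ 114 (mod 167)

114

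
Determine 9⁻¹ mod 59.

59 = 6*9 + 5
9 = 1*5 + 4
5 = 1*4 + 1
4 = 4*1 + 0
gcd(9, 59) = 1, so the inverse exists.
Back-substitute for 1:
1 = 1*5 − 1*4
  = −1*9 + 2*5
  = 2*59 − 13*9
So 9⁻¹ ≡ −13 ≡ 46 (mod 59).

46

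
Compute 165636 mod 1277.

903

165636 = 129·1277 + 903, so 165636 ≡ 903 (mod 1277).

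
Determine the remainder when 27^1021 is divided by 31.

By square-and-multiply:
1021 in binary is 1111111101, i.e. 1021 = 512 + 256 + 128 + 64 + 32 + 16 + 8 + 4 + 1.
27^1 ≡ 27 (mod 31)
27^2 ≡ 27^2 = 729 ≡ 16 (mod 31)
27^4 ≡ 16^2 = 256 ≡ 8 (mod 31)
27^8 ≡ 8^2 = 64 ≡ 2 (mod 31)
27^16 ≡ 2^2 = 4 (mod 31)
27^32 ≡ 4^2 = 16 (mod 31)
27^64 ≡ 16^2 = 256 ≡ 8 (mod 31)
27^128 ≡ 8^2 = 64 ≡ 2 (mod 31)
27^256 ≡ 2^2 = 4 (mod 31)
27^512 ≡ 4^2 = 16 (mod 31)
27^1021 = 27^512 * 27^256 * 27^128 * 27^64 * 27^32 * 27^16 * 27^8 * 27^4 * 27^1 ≡ 16 * 4 * 2 * 8 * 16 * 4 * 2 * 8 * 27 (mod 31).
Accumulate the product:
16 * 4 = 64 ≡ 2
2 * 2 = 4
4 * 8 = 32 ≡ 1
1 * 16 = 16
16 * 4 = 64 ≡ 2
2 * 2 = 4
4 * 8 = 32 ≡ 1
1 * 27 = 27

27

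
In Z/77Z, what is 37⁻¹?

25

77 = 2×37 + 3
37 = 12×3 + 1
3 = 3×1 + 0
gcd(37, 77) = 1, so the inverse exists.
Bézout: 1 = −12×77 + 25×37.
So 37⁻¹ ≡ 25 (mod 77).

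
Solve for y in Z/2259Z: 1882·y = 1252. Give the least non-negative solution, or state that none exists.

1261

gcd(1882, 2259) = 1, so a unique solution mod 2259 exists.
1882⁻¹ ≡ 1504 (mod 2259).
y ≡ 1504·1252 ≡ 1261 (mod 2259).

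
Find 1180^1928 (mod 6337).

Using repeated squaring:
1928 in binary is 11110001000, i.e. 1928 = 1024 + 512 + 256 + 128 + 8.
1180^1 ≡ 1180 (mod 6337)
1180^2 ≡ 1180^2 = 1392400 ≡ 4597 (mod 6337)
1180^4 ≡ 4597^2 = 21132409 ≡ 4851 (mod 6337)
1180^8 ≡ 4851^2 = 23532201 ≡ 2920 (mod 6337)
1180^16 ≡ 2920^2 = 8526400 ≡ 3135 (mod 6337)
1180^32 ≡ 3135^2 = 9828225 ≡ 5875 (mod 6337)
1180^64 ≡ 5875^2 = 34515625 ≡ 4323 (mod 6337)
1180^128 ≡ 4323^2 = 18688329 ≡ 516 (mod 6337)
1180^256 ≡ 516^2 = 266256 ≡ 102 (mod 6337)
1180^512 ≡ 102^2 = 10404 ≡ 4067 (mod 6337)
1180^1024 ≡ 4067^2 = 16540489 ≡ 919 (mod 6337)
1180^1928 = 1180^1024 · 1180^512 · 1180^256 · 1180^128 · 1180^8 ≡ 919 · 4067 · 102 · 516 · 2920 (mod 6337).
Accumulate the product:
919 · 4067 = 3737573 ≡ 5080
5080 · 102 = 518160 ≡ 4863
4863 · 516 = 2509308 ≡ 6193
6193 · 2920 = 18083560 ≡ 4099

4099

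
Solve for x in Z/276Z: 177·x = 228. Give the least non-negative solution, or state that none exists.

gcd(177, 276) = 3, and 3 | 228, so solutions exist.
Divide through by 3: 59·x ≡ 76 mod 92.
59⁻¹ ≡ 39 (mod 92).
x ≡ 39·76 ≡ 20 (mod 92).
The smallest non-negative solution is x = 20.

20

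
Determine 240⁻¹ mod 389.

342

389 = 1×240 + 149
240 = 1×149 + 91
149 = 1×91 + 58
91 = 1×58 + 33
58 = 1×33 + 25
33 = 1×25 + 8
25 = 3×8 + 1
8 = 8×1 + 0
gcd(240, 389) = 1, so the inverse exists.
Bézout: 1 = 29×389 − 47×240.
So 240⁻¹ ≡ −47 ≡ 342 (mod 389).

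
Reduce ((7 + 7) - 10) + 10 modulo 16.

7 + 7 = 14
14 - 10 = 4
4 + 10 = 14

14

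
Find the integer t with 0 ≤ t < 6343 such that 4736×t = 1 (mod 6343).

6343 = 1·4736 + 1607
4736 = 2·1607 + 1522
1607 = 1·1522 + 85
1522 = 17·85 + 77
85 = 1·77 + 8
77 = 9·8 + 5
8 = 1·5 + 3
5 = 1·3 + 2
3 = 1·2 + 1
2 = 2·1 + 0
gcd(4736, 6343) = 1, so the inverse exists.
Back-substitute for 1:
1 = 1·3 − 1·2
  = −1·5 + 2·3
  = 2·8 − 3·5
  = −3·77 + 29·8
  = 29·85 − 32·77
  = −32·1522 + 573·85
  = 573·1607 − 605·1522
  = −605·4736 + 1783·1607
  = 1783·6343 − 2388·4736
So 4736⁻¹ ≡ −2388 ≡ 3955 (mod 6343).

3955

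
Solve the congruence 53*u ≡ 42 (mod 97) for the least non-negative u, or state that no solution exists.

74

gcd(53, 97) = 1, so a unique solution mod 97 exists.
53⁻¹ ≡ 11 (mod 97).
u ≡ 11*42 ≡ 74 (mod 97).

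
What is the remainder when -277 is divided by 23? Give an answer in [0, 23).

22

-277 = -13×23 + 22, so -277 ≡ 22 (mod 23).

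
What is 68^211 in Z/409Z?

384

68^1 ≡ 68 (mod 409)
68^2 ≡ 68^2 = 4624 ≡ 125 (mod 409)
68^4 ≡ 125^2 = 15625 ≡ 83 (mod 409)
68^8 ≡ 83^2 = 6889 ≡ 345 (mod 409)
68^16 ≡ 345^2 = 119025 ≡ 6 (mod 409)
68^32 ≡ 6^2 = 36 (mod 409)
68^64 ≡ 36^2 = 1296 ≡ 69 (mod 409)
68^128 ≡ 69^2 = 4761 ≡ 262 (mod 409)
68^211 = 68^128 · 68^64 · 68^16 · 68^2 · 68^1 ≡ 262 · 69 · 6 · 125 · 68 (mod 409).
Accumulate the product:
262 · 69 = 18078 ≡ 82
82 · 6 = 492 ≡ 83
83 · 125 = 10375 ≡ 150
150 · 68 = 10200 ≡ 384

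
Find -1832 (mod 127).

73

-1832 = -15×127 + 73, so -1832 ≡ 73 (mod 127).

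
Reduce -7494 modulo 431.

264

-7494 = -18×431 + 264, so -7494 ≡ 264 (mod 431).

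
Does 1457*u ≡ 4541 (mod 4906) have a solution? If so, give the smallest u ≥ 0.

gcd(1457, 4906) = 1, so a unique solution mod 4906 exists.
1457⁻¹ ≡ 4475 (mod 4906).
u ≡ 4475*4541 ≡ 323 (mod 4906).

323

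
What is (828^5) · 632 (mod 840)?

456

(828)^5 ≡ 648 (mod 840)
648 · 632 = 409536 ≡ 456 (mod 840)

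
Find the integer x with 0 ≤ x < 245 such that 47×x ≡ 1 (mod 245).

73

By the extended Euclidean algorithm:
245 = 5×47 + 10
47 = 4×10 + 7
10 = 1×7 + 3
7 = 2×3 + 1
3 = 3×1 + 0
gcd(47, 245) = 1, so the inverse exists.
Back-substitute for 1:
1 = 1×7 − 2×3
  = −2×10 + 3×7
  = 3×47 − 14×10
  = −14×245 + 73×47
So 47⁻¹ ≡ 73 (mod 245).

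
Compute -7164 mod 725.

-7164 = -10*725 + 86, so -7164 ≡ 86 (mod 725).

86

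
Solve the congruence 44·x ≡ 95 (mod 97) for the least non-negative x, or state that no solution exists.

gcd(44, 97) = 1, so a unique solution mod 97 exists.
44⁻¹ ≡ 86 (mod 97).
x ≡ 86·95 ≡ 22 (mod 97).

22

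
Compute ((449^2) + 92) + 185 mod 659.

(449)^2 ≡ 606 (mod 659)
606 + 92 = 698 ≡ 39 (mod 659)
39 + 185 = 224

224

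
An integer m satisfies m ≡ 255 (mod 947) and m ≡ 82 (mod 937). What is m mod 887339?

947⁻¹ mod 937: 947·656 ≡ 1 (mod 937), so 947⁻¹ ≡ 656.
m = 255 + 947·((82 − 255)·656 mod 937) = 255 + 947·826 = 782477.

782477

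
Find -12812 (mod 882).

418

-12812 = -15*882 + 418, so -12812 ≡ 418 (mod 882).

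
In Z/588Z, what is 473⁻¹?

317

By the extended Euclidean algorithm:
588 = 1×473 + 115
473 = 4×115 + 13
115 = 8×13 + 11
13 = 1×11 + 2
11 = 5×2 + 1
2 = 2×1 + 0
gcd(473, 588) = 1, so the inverse exists.
Bézout: 1 = 218×588 − 271×473.
So 473⁻¹ ≡ −271 ≡ 317 (mod 588).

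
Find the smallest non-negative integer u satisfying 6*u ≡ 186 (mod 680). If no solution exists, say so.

31

gcd(6, 680) = 2, and 2 | 186, so solutions exist.
Divide through by 2: 3*u ≡ 93 (mod 340).
3⁻¹ ≡ 227 (mod 340).
u ≡ 227*93 ≡ 31 (mod 340).
The smallest non-negative solution is u = 31.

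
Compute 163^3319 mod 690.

Using repeated squaring:
163^1 ≡ 163 (mod 690)
163^2 ≡ 163^2 = 26569 ≡ 349 (mod 690)
163^4 ≡ 349^2 = 121801 ≡ 361 (mod 690)
163^8 ≡ 361^2 = 130321 ≡ 601 (mod 690)
163^16 ≡ 601^2 = 361201 ≡ 331 (mod 690)
163^32 ≡ 331^2 = 109561 ≡ 541 (mod 690)
163^64 ≡ 541^2 = 292681 ≡ 121 (mod 690)
163^128 ≡ 121^2 = 14641 ≡ 151 (mod 690)
163^256 ≡ 151^2 = 22801 ≡ 31 (mod 690)
163^512 ≡ 31^2 = 961 ≡ 271 (mod 690)
163^1024 ≡ 271^2 = 73441 ≡ 301 (mod 690)
163^2048 ≡ 301^2 = 90601 ≡ 211 (mod 690)
163^3319 = 163^2048 · 163^1024 · 163^128 · 163^64 · 163^32 · 163^16 · 163^4 · 163^2 · 163^1 ≡ 211 · 301 · 151 · 121 · 541 · 331 · 361 · 349 · 163 (mod 690).
Accumulate the product:
211 · 301 = 63511 ≡ 31
31 · 151 = 4681 ≡ 541
541 · 121 = 65461 ≡ 601
601 · 541 = 325141 ≡ 151
151 · 331 = 49981 ≡ 301
301 · 361 = 108661 ≡ 331
331 · 349 = 115519 ≡ 289
289 · 163 = 47107 ≡ 187

187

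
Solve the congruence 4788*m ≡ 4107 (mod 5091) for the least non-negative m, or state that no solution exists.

1297

gcd(4788, 5091) = 3, and 3 | 4107, so solutions exist.
Divide through by 3: 1596*m mod 1697 = 1369.
1596⁻¹ ≡ 84 (mod 1697).
m ≡ 84*1369 ≡ 1297 (mod 1697).
The smallest non-negative solution is m = 1297.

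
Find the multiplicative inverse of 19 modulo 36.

19

36 = 1·19 + 17
19 = 1·17 + 2
17 = 8·2 + 1
2 = 2·1 + 0
gcd(19, 36) = 1, so the inverse exists.
Bézout: 1 = 9·36 − 17·19.
So 19⁻¹ ≡ −17 ≡ 19 (mod 36).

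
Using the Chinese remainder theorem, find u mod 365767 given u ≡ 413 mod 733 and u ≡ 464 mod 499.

33398

733⁻¹ mod 499: 733×177 ≡ 1 (mod 499), so 733⁻¹ ≡ 177.
u = 413 + 733×((464 − 413)×177 mod 499) = 413 + 733×45 = 33398.
Check: 33398 mod 733 = 413, 33398 mod 499 = 464. ✓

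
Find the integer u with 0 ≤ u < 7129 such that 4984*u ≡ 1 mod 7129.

113

7129 = 1*4984 + 2145
4984 = 2*2145 + 694
2145 = 3*694 + 63
694 = 11*63 + 1
63 = 63*1 + 0
gcd(4984, 7129) = 1, so the inverse exists.
Bézout: 1 = −79*7129 + 113*4984.
So 4984⁻¹ ≡ 113 (mod 7129).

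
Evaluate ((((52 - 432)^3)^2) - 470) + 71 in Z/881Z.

691

52 - 432 = -380 ≡ 501 (mod 881)
(501)^3 ≡ 204 (mod 881)
(204)^2 ≡ 209 (mod 881)
209 - 470 = -261 ≡ 620 (mod 881)
620 + 71 = 691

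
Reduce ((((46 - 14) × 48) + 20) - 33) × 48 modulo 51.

46 - 14 = 32
32 × 48 = 1536 ≡ 6 (mod 51)
6 + 20 = 26
26 - 33 = -7 ≡ 44 (mod 51)
44 × 48 = 2112 ≡ 21 (mod 51)

21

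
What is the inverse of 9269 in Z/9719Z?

3866

Apply the Euclidean algorithm and back-substitute:
9719 = 1×9269 + 450
9269 = 20×450 + 269
450 = 1×269 + 181
269 = 1×181 + 88
181 = 2×88 + 5
88 = 17×5 + 3
5 = 1×3 + 2
3 = 1×2 + 1
2 = 2×1 + 0
gcd(9269, 9719) = 1, so the inverse exists.
Bézout: 1 = −3687×9719 + 3866×9269.
So 9269⁻¹ ≡ 3866 (mod 9719).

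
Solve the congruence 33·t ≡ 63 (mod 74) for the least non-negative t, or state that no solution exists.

49

gcd(33, 74) = 1, so a unique solution mod 74 exists.
33⁻¹ ≡ 9 (mod 74).
t ≡ 9·63 ≡ 49 (mod 74).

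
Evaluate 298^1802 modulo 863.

1802 in binary is 11100001010, i.e. 1802 = 1024 + 512 + 256 + 8 + 2.
298^1 ≡ 298 (mod 863)
298^2 ≡ 298^2 = 88804 ≡ 778 (mod 863)
298^4 ≡ 778^2 = 605284 ≡ 321 (mod 863)
298^8 ≡ 321^2 = 103041 ≡ 344 (mod 863)
298^16 ≡ 344^2 = 118336 ≡ 105 (mod 863)
298^32 ≡ 105^2 = 11025 ≡ 669 (mod 863)
298^64 ≡ 669^2 = 447561 ≡ 527 (mod 863)
298^128 ≡ 527^2 = 277729 ≡ 706 (mod 863)
298^256 ≡ 706^2 = 498436 ≡ 485 (mod 863)
298^512 ≡ 485^2 = 235225 ≡ 489 (mod 863)
298^1024 ≡ 489^2 = 239121 ≡ 70 (mod 863)
298^1802 = 298^1024 × 298^512 × 298^256 × 298^8 × 298^2 ≡ 70 × 489 × 485 × 344 × 778 (mod 863).
Accumulate the product:
70 × 489 = 34230 ≡ 573
573 × 485 = 277905 ≡ 19
19 × 344 = 6536 ≡ 495
495 × 778 = 385110 ≡ 212

212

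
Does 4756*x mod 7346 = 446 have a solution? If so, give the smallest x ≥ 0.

1123

gcd(4756, 7346) = 2, and 2 | 446, so solutions exist.
Divide through by 2: 2378*x ≡ 223 (mod 3673).
2378⁻¹ ≡ 1438 (mod 3673).
x ≡ 1438*223 ≡ 1123 (mod 3673).
The smallest non-negative solution is x = 1123.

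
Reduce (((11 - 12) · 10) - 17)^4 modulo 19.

11 - 12 = -1 ≡ 18 (mod 19)
18 · 10 = 180 ≡ 9 (mod 19)
9 - 17 = -8 ≡ 11 (mod 19)
(11)^4 ≡ 11 (mod 19)

11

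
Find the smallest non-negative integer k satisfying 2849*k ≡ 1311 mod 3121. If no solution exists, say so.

gcd(2849, 3121) = 1, so a unique solution mod 3121 exists.
2849⁻¹ ≡ 1113 (mod 3121).
k ≡ 1113*1311 ≡ 1636 (mod 3121).

1636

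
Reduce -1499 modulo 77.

41

-1499 = -20×77 + 41, so -1499 ≡ 41 (mod 77).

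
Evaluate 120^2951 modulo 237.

Using repeated squaring:
2951 in binary is 101110000111, i.e. 2951 = 2048 + 512 + 256 + 128 + 4 + 2 + 1.
120^1 ≡ 120 (mod 237)
120^2 ≡ 120^2 = 14400 ≡ 180 (mod 237)
120^4 ≡ 180^2 = 32400 ≡ 168 (mod 237)
120^8 ≡ 168^2 = 28224 ≡ 21 (mod 237)
120^16 ≡ 21^2 = 441 ≡ 204 (mod 237)
120^32 ≡ 204^2 = 41616 ≡ 141 (mod 237)
120^64 ≡ 141^2 = 19881 ≡ 210 (mod 237)
120^128 ≡ 210^2 = 44100 ≡ 18 (mod 237)
120^256 ≡ 18^2 = 324 ≡ 87 (mod 237)
120^512 ≡ 87^2 = 7569 ≡ 222 (mod 237)
120^1024 ≡ 222^2 = 49284 ≡ 225 (mod 237)
120^2048 ≡ 225^2 = 50625 ≡ 144 (mod 237)
120^2951 = 120^2048 · 120^512 · 120^256 · 120^128 · 120^4 · 120^2 · 120^1 ≡ 144 · 222 · 87 · 18 · 168 · 180 · 120 (mod 237).
Accumulate the product:
144 · 222 = 31968 ≡ 210
210 · 87 = 18270 ≡ 21
21 · 18 = 378 ≡ 141
141 · 168 = 23688 ≡ 225
225 · 180 = 40500 ≡ 210
210 · 120 = 25200 ≡ 78

78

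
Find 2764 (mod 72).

2764 = 38*72 + 28, so 2764 ≡ 28 (mod 72).

28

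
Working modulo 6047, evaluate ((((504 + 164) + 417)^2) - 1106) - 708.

2293

504 + 164 = 668
668 + 417 = 1085
(1085)^2 ≡ 4107 (mod 6047)
4107 - 1106 = 3001
3001 - 708 = 2293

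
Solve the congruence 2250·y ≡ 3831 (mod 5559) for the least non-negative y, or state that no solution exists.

gcd(2250, 5559) = 3, and 3 | 3831, so solutions exist.
Divide through by 3: 750·y ≡ 1277 mod 1853.
750⁻¹ ≡ 1811 (mod 1853).
y ≡ 1811·1277 ≡ 103 (mod 1853).
The smallest non-negative solution is y = 103.

103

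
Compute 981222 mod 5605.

347

981222 = 175·5605 + 347, so 981222 ≡ 347 (mod 5605).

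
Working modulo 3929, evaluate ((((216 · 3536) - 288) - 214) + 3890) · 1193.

1463

216 · 3536 = 763776 ≡ 1550 (mod 3929)
1550 - 288 = 1262
1262 - 214 = 1048
1048 + 3890 = 4938 ≡ 1009 (mod 3929)
1009 · 1193 = 1203737 ≡ 1463 (mod 3929)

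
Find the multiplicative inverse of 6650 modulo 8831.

4952

By the extended Euclidean algorithm:
8831 = 1×6650 + 2181
6650 = 3×2181 + 107
2181 = 20×107 + 41
107 = 2×41 + 25
41 = 1×25 + 16
25 = 1×16 + 9
16 = 1×9 + 7
9 = 1×7 + 2
7 = 3×2 + 1
2 = 2×1 + 0
gcd(6650, 8831) = 1, so the inverse exists.
Back-substitute for 1:
1 = 1×7 − 3×2
  = −3×9 + 4×7
  = 4×16 − 7×9
  = −7×25 + 11×16
  = 11×41 − 18×25
  = −18×107 + 47×41
  = 47×2181 − 958×107
  = −958×6650 + 2921×2181
  = 2921×8831 − 3879×6650
So 6650⁻¹ ≡ −3879 ≡ 4952 (mod 8831).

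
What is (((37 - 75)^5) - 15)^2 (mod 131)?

37 - 75 = -38 ≡ 93 (mod 131)
(93)^5 ≡ 51 (mod 131)
51 - 15 = 36
(36)^2 ≡ 117 (mod 131)

117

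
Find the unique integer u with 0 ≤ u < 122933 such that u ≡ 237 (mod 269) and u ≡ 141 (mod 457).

269⁻¹ mod 457: 269×158 ≡ 1 (mod 457), so 269⁻¹ ≡ 158.
u = 237 + 269×((141 − 237)×158 mod 457) = 237 + 269×370 = 99767.

99767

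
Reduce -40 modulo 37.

34

-40 = -2*37 + 34, so -40 ≡ 34 (mod 37).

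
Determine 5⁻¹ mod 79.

16

79 = 15*5 + 4
5 = 1*4 + 1
4 = 4*1 + 0
gcd(5, 79) = 1, so the inverse exists.
Bézout: 1 = −1*79 + 16*5.
So 5⁻¹ ≡ 16 (mod 79).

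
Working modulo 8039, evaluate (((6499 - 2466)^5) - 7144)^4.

6499 - 2466 = 4033
(4033)^5 ≡ 7012 (mod 8039)
7012 - 7144 = -132 ≡ 7907 (mod 8039)
(7907)^4 ≡ 2941 (mod 8039)

2941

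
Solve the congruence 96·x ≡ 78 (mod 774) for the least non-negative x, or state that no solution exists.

25

gcd(96, 774) = 6, and 6 | 78, so solutions exist.
Divide through by 6: 16·x ≡ 13 (mod 129).
16⁻¹ ≡ 121 (mod 129).
x ≡ 121·13 ≡ 25 (mod 129).
The smallest non-negative solution is x = 25.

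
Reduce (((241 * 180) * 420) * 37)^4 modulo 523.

241 * 180 = 43380 ≡ 494 (mod 523)
494 * 420 = 207480 ≡ 372 (mod 523)
372 * 37 = 13764 ≡ 166 (mod 523)
(166)^4 ≡ 419 (mod 523)

419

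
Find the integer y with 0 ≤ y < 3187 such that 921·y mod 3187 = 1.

2052

By the extended Euclidean algorithm:
3187 = 3*921 + 424
921 = 2*424 + 73
424 = 5*73 + 59
73 = 1*59 + 14
59 = 4*14 + 3
14 = 4*3 + 2
3 = 1*2 + 1
2 = 2*1 + 0
gcd(921, 3187) = 1, so the inverse exists.
Back-substitute for 1:
1 = 1*3 − 1*2
  = −1*14 + 5*3
  = 5*59 − 21*14
  = −21*73 + 26*59
  = 26*424 − 151*73
  = −151*921 + 328*424
  = 328*3187 − 1135*921
So 921⁻¹ ≡ −1135 ≡ 2052 (mod 3187).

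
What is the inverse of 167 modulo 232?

232 = 1·167 + 65
167 = 2·65 + 37
65 = 1·37 + 28
37 = 1·28 + 9
28 = 3·9 + 1
9 = 9·1 + 0
gcd(167, 232) = 1, so the inverse exists.
Bézout: 1 = 18·232 − 25·167.
So 167⁻¹ ≡ −25 ≡ 207 (mod 232).

207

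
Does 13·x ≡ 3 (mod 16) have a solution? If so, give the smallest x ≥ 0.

15

gcd(13, 16) = 1, so a unique solution mod 16 exists.
13⁻¹ ≡ 5 (mod 16).
x ≡ 5·3 ≡ 15 (mod 16).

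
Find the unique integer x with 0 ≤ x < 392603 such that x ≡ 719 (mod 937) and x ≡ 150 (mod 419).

332417

937⁻¹ mod 419: 937*182 ≡ 1 (mod 419), so 937⁻¹ ≡ 182.
x = 719 + 937*((150 − 719)*182 mod 419) = 719 + 937*354 = 332417.
Check: 332417 mod 937 = 719, 332417 mod 419 = 150. ✓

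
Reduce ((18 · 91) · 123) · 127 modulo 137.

119

18 · 91 = 1638 ≡ 131 (mod 137)
131 · 123 = 16113 ≡ 84 (mod 137)
84 · 127 = 10668 ≡ 119 (mod 137)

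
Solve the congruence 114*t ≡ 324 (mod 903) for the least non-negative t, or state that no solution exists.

288

gcd(114, 903) = 3, and 3 | 324, so solutions exist.
Divide through by 3: 38*t ≡ 108 (mod 301).
38⁻¹ ≡ 103 (mod 301).
t ≡ 103*108 ≡ 288 (mod 301).
The smallest non-negative solution is t = 288.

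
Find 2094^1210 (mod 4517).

1404

By square-and-multiply:
1210 in binary is 10010111010, i.e. 1210 = 1024 + 128 + 32 + 16 + 8 + 2.
2094^1 ≡ 2094 (mod 4517)
2094^2 ≡ 2094^2 = 4384836 ≡ 3346 (mod 4517)
2094^4 ≡ 3346^2 = 11195716 ≡ 2590 (mod 4517)
2094^8 ≡ 2590^2 = 6708100 ≡ 355 (mod 4517)
2094^16 ≡ 355^2 = 126025 ≡ 4066 (mod 4517)
2094^32 ≡ 4066^2 = 16532356 ≡ 136 (mod 4517)
2094^64 ≡ 136^2 = 18496 ≡ 428 (mod 4517)
2094^128 ≡ 428^2 = 183184 ≡ 2504 (mod 4517)
2094^256 ≡ 2504^2 = 6270016 ≡ 420 (mod 4517)
2094^512 ≡ 420^2 = 176400 ≡ 237 (mod 4517)
2094^1024 ≡ 237^2 = 56169 ≡ 1965 (mod 4517)
2094^1210 = 2094^1024 · 2094^128 · 2094^32 · 2094^16 · 2094^8 · 2094^2 ≡ 1965 · 2504 · 136 · 4066 · 355 · 3346 (mod 4517).
Accumulate the product:
1965 · 2504 = 4920360 ≡ 1347
1347 · 136 = 183192 ≡ 2512
2512 · 4066 = 10213792 ≡ 855
855 · 355 = 303525 ≡ 886
886 · 3346 = 2964556 ≡ 1404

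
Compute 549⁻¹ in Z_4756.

4756 = 8×549 + 364
549 = 1×364 + 185
364 = 1×185 + 179
185 = 1×179 + 6
179 = 29×6 + 5
6 = 1×5 + 1
5 = 5×1 + 0
gcd(549, 4756) = 1, so the inverse exists.
Bézout: 1 = −92×4756 + 797×549.
So 549⁻¹ ≡ 797 (mod 4756).

797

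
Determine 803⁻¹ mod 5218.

By the extended Euclidean algorithm:
5218 = 6·803 + 400
803 = 2·400 + 3
400 = 133·3 + 1
3 = 3·1 + 0
gcd(803, 5218) = 1, so the inverse exists.
Bézout: 1 = 267·5218 − 1735·803.
So 803⁻¹ ≡ −1735 ≡ 3483 (mod 5218).

3483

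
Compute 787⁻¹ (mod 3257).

3257 = 4*787 + 109
787 = 7*109 + 24
109 = 4*24 + 13
24 = 1*13 + 11
13 = 1*11 + 2
11 = 5*2 + 1
2 = 2*1 + 0
gcd(787, 3257) = 1, so the inverse exists.
Back-substitute for 1:
1 = 1*11 − 5*2
  = −5*13 + 6*11
  = 6*24 − 11*13
  = −11*109 + 50*24
  = 50*787 − 361*109
  = −361*3257 + 1494*787
So 787⁻¹ ≡ 1494 (mod 3257).

1494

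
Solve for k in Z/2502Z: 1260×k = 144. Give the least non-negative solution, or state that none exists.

gcd(1260, 2502) = 18, and 18 | 144, so solutions exist.
Divide through by 18: 70×k ≡ 8 (mod 139).
70⁻¹ ≡ 2 (mod 139).
k ≡ 2×8 ≡ 16 (mod 139).
The smallest non-negative solution is k = 16.

16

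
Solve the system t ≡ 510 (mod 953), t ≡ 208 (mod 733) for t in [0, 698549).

953⁻¹ mod 733: 953×10 ≡ 1 (mod 733), so 953⁻¹ ≡ 10.
t = 510 + 953×((208 − 510)×10 mod 733) = 510 + 953×645 = 615195.

615195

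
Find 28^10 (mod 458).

10 in binary is 1010, i.e. 10 = 8 + 2.
28^1 ≡ 28 (mod 458)
28^2 ≡ 28^2 = 784 ≡ 326 (mod 458)
28^4 ≡ 326^2 = 106276 ≡ 20 (mod 458)
28^8 ≡ 20^2 = 400 (mod 458)
28^10 = 28^8 × 28^2 ≡ 400 × 326 (mod 458).
400 × 326 = 130400 ≡ 328 (mod 458).

328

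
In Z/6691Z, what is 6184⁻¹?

3814

By the extended Euclidean algorithm:
6691 = 1*6184 + 507
6184 = 12*507 + 100
507 = 5*100 + 7
100 = 14*7 + 2
7 = 3*2 + 1
2 = 2*1 + 0
gcd(6184, 6691) = 1, so the inverse exists.
Bézout: 1 = 2659*6691 − 2877*6184.
So 6184⁻¹ ≡ −2877 ≡ 3814 (mod 6691).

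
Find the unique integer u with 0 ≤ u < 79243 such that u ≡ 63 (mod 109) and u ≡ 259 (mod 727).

109⁻¹ mod 727: 109*707 ≡ 1 (mod 727), so 109⁻¹ ≡ 707.
u = 63 + 109*((259 − 63)*707 mod 727) = 63 + 109*442 = 48241.
Check: 48241 mod 109 = 63, 48241 mod 727 = 259. ✓

48241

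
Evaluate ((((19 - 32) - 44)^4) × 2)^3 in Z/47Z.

19 - 32 = -13 ≡ 34 (mod 47)
34 - 44 = -10 ≡ 37 (mod 47)
(37)^4 ≡ 36 (mod 47)
36 × 2 = 72 ≡ 25 (mod 47)
(25)^3 ≡ 21 (mod 47)

21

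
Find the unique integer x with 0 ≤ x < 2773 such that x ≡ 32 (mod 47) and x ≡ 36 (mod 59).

47⁻¹ mod 59: 47·54 ≡ 1 (mod 59), so 47⁻¹ ≡ 54.
x = 32 + 47·((36 − 32)·54 mod 59) = 32 + 47·39 = 1865.
Check: 1865 mod 47 = 32, 1865 mod 59 = 36. ✓

1865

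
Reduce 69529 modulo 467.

69529 = 148·467 + 413, so 69529 ≡ 413 (mod 467).

413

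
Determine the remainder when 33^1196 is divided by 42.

By square-and-multiply:
1196 in binary is 10010101100, i.e. 1196 = 1024 + 128 + 32 + 8 + 4.
33^1 ≡ 33 (mod 42)
33^2 ≡ 33^2 = 1089 ≡ 39 (mod 42)
33^4 ≡ 39^2 = 1521 ≡ 9 (mod 42)
33^8 ≡ 9^2 = 81 ≡ 39 (mod 42)
33^16 ≡ 39^2 = 1521 ≡ 9 (mod 42)
33^32 ≡ 9^2 = 81 ≡ 39 (mod 42)
33^64 ≡ 39^2 = 1521 ≡ 9 (mod 42)
33^128 ≡ 9^2 = 81 ≡ 39 (mod 42)
33^256 ≡ 39^2 = 1521 ≡ 9 (mod 42)
33^512 ≡ 9^2 = 81 ≡ 39 (mod 42)
33^1024 ≡ 39^2 = 1521 ≡ 9 (mod 42)
33^1196 = 33^1024 × 33^128 × 33^32 × 33^8 × 33^4 ≡ 9 × 39 × 39 × 39 × 9 (mod 42).
Accumulate the product:
9 × 39 = 351 ≡ 15
15 × 39 = 585 ≡ 39
39 × 39 = 1521 ≡ 9
9 × 9 = 81 ≡ 39

39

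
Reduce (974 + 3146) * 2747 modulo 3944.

2304

974 + 3146 = 4120 ≡ 176 (mod 3944)
176 * 2747 = 483472 ≡ 2304 (mod 3944)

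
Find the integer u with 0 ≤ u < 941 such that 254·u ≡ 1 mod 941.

941 = 3*254 + 179
254 = 1*179 + 75
179 = 2*75 + 29
75 = 2*29 + 17
29 = 1*17 + 12
17 = 1*12 + 5
12 = 2*5 + 2
5 = 2*2 + 1
2 = 2*1 + 0
gcd(254, 941) = 1, so the inverse exists.
Back-substitute for 1:
1 = 1*5 − 2*2
  = −2*12 + 5*5
  = 5*17 − 7*12
  = −7*29 + 12*17
  = 12*75 − 31*29
  = −31*179 + 74*75
  = 74*254 − 105*179
  = −105*941 + 389*254
So 254⁻¹ ≡ 389 (mod 941).

389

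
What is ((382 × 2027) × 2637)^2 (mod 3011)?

382 × 2027 = 774314 ≡ 487 (mod 3011)
487 × 2637 = 1284219 ≡ 1533 (mod 3011)
(1533)^2 ≡ 1509 (mod 3011)

1509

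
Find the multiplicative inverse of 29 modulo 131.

By the extended Euclidean algorithm:
131 = 4·29 + 15
29 = 1·15 + 14
15 = 1·14 + 1
14 = 14·1 + 0
gcd(29, 131) = 1, so the inverse exists.
Back-substitute for 1:
1 = 1·15 − 1·14
  = −1·29 + 2·15
  = 2·131 − 9·29
So 29⁻¹ ≡ −9 ≡ 122 (mod 131).

122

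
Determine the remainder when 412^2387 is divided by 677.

Compute successive squares:
2387 in binary is 100101010011, i.e. 2387 = 2048 + 256 + 64 + 16 + 2 + 1.
412^1 ≡ 412 (mod 677)
412^2 ≡ 412^2 = 169744 ≡ 494 (mod 677)
412^4 ≡ 494^2 = 244036 ≡ 316 (mod 677)
412^8 ≡ 316^2 = 99856 ≡ 337 (mod 677)
412^16 ≡ 337^2 = 113569 ≡ 510 (mod 677)
412^32 ≡ 510^2 = 260100 ≡ 132 (mod 677)
412^64 ≡ 132^2 = 17424 ≡ 499 (mod 677)
412^128 ≡ 499^2 = 249001 ≡ 542 (mod 677)
412^256 ≡ 542^2 = 293764 ≡ 623 (mod 677)
412^512 ≡ 623^2 = 388129 ≡ 208 (mod 677)
412^1024 ≡ 208^2 = 43264 ≡ 613 (mod 677)
412^2048 ≡ 613^2 = 375769 ≡ 34 (mod 677)
412^2387 = 412^2048 * 412^256 * 412^64 * 412^16 * 412^2 * 412^1 ≡ 34 * 623 * 499 * 510 * 494 * 412 (mod 677).
Accumulate the product:
34 * 623 = 21182 ≡ 195
195 * 499 = 97305 ≡ 494
494 * 510 = 251940 ≡ 96
96 * 494 = 47424 ≡ 34
34 * 412 = 14008 ≡ 468

468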